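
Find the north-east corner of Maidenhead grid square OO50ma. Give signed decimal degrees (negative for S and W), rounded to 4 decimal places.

50.0417, 111.0833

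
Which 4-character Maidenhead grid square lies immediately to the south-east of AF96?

Longitude square 9; +1 → 10, wraps to 0, carry into field.
Longitude field A = 0; +1 → 1 = B.
Latitude square 6; −1 → 5.

BF05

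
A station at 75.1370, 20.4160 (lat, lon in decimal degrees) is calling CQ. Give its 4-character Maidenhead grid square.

KQ05

Offset from 180°W / 90°S: lon 200.42°, lat 165.14°.
Field: lon ⌊200.42/20⌋ = 10 → K; lat ⌊165.14/10⌋ = 16 → Q.
Square: lon ⌊0.42/2⌋ = 0; lat ⌊5.14/1⌋ = 5.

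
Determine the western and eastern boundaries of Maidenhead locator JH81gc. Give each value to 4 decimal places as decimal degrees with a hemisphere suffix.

16.5000° E, 16.5833° E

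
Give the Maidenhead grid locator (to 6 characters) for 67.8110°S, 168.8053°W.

Shift to the Maidenhead origin (180°W, 90°S): lon 11.1947, lat 22.1890.
Field: lon ⌊11.1947/20⌋ = 0 → A; lat ⌊22.1890/10⌋ = 2 → C.
Square: lon ⌊11.1947/2⌋ = 5; lat ⌊2.1890/1⌋ = 2.
Subsquare: lon ⌊1.1947/0.0833333⌋ = 14 → o; lat ⌊0.1890/0.0416667⌋ = 4 → e.

AC52oe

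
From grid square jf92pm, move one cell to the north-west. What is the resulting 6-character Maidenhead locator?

Longitude subsquare p = 15; −1 → 14 = o.
Latitude subsquare m = 12; +1 → 13 = n.

JF92on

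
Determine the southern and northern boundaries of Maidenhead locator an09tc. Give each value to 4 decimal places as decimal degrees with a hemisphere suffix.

49.0833° N, 49.1250° N

Field A=0, N=13: +0·20° lon, +13·10° lat → SW at lon -180°, lat 40°.
Square 0, 9: +0·2° lon, +9·1° lat → SW at lon -180°, lat 49°.
Subsquare t=19, c=2: +19·0.0833333° lon, +2·0.0416667° lat → SW at lon -178.417°, lat 49.0833°.
Cell spans 0.0833333° lon × 0.0416667° lat.
south 49.0833° N, north 49.1250° N.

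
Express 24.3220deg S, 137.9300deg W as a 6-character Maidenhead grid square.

CG15aq

Add 180° to longitude and 90° to latitude: 42.0700, 65.6780.
Field: 42.0700/20 → 2 → C, 65.6780/10 → 6 → G; chars CG.
Square: 2.0700/2 → 1, 5.6780/1 → 5; chars 15.
Subsquare: 0.0700/0.0833333 → 0 → a, 0.6780/0.0416667 → 16 → q; chars aq.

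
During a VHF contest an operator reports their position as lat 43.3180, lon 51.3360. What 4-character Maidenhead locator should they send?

LN53

Shift to the Maidenhead origin (180°W, 90°S): lon 231.34, lat 133.32.
Field: 231.34/20 → 11 → L, 133.32/10 → 13 → N; chars LN.
Square: 11.34/2 → 5, 3.32/1 → 3; chars 53.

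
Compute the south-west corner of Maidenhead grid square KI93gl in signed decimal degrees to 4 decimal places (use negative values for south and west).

Field K=10, I=8: +10·20° lon, +8·10° lat → SW at lon 20°, lat -10°.
Square 9, 3: +9·2° lon, +3·1° lat → SW at lon 38°, lat -7°.
Subsquare g=6, l=11: +6·0.0833333° lon, +11·0.0416667° lat → SW at lon 38.5°, lat -6.54167°.
latitude -6.5417, longitude 38.5000.

-6.5417, 38.5000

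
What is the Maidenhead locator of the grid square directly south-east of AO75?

Longitude square 7; +1 → 8.
Latitude square 5; −1 → 4.

AO84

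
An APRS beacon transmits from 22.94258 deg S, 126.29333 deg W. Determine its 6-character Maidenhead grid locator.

Offset from 180°W / 90°S: lon 53.7067°, lat 67.0574°.
Field: lon ⌊53.7067/20⌋ = 2 → C; lat ⌊67.0574/10⌋ = 6 → G.
Square: lon ⌊13.7067/2⌋ = 6; lat ⌊7.0574/1⌋ = 7.
Subsquare: lon ⌊1.7067/0.0833333⌋ = 20 → u; lat ⌊0.0574/0.0416667⌋ = 1 → b.

CG67ub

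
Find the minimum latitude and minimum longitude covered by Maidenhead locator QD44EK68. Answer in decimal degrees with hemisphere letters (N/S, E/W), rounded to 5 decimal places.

55.55000° S, 148.38333° E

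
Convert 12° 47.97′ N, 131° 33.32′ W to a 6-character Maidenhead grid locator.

Add 180° to longitude and 90° to latitude: 48.4447, 102.7995.
Field: 48.4447/20 → 2 → C, 102.7995/10 → 10 → K; chars CK.
Square: 8.4447/2 → 4, 2.7995/1 → 2; chars 42.
Subsquare: 0.4447/0.0833333 → 5 → f, 0.7995/0.0416667 → 19 → t; chars ft.

CK42ft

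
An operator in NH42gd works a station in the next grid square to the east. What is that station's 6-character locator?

Longitude subsquare g = 6; +1 → 7 = h.
The latitude characters are unchanged.

NH42hd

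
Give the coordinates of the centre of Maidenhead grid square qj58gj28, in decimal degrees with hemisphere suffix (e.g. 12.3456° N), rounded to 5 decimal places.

Field Q=16, J=9: +16·20° lon, +9·10° lat → SW at lon 140°, lat 0°.
Square 5, 8: +5·2° lon, +8·1° lat → SW at lon 150°, lat 8°.
Subsquare g=6, j=9: +6·0.0833333° lon, +9·0.0416667° lat → SW at lon 150.5°, lat 8.375°.
Extended square 2, 8: +2·0.00833333° lon, +8·0.00416667° lat → SW at lon 150.517°, lat 8.40833°.
Cell spans 0.00833333° lon × 0.00416667° lat. Centre is SW corner plus half of each.
latitude 8.41042° N, longitude 150.52083° E.

8.41042° N, 150.52083° E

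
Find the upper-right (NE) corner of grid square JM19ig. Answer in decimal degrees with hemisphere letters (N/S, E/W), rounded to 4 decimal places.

Field J=9, M=12: +9·20° lon, +12·10° lat → SW at lon 0°, lat 30°.
Square 1, 9: +1·2° lon, +9·1° lat → SW at lon 2°, lat 39°.
Subsquare i=8, g=6: +8·0.0833333° lon, +6·0.0416667° lat → SW at lon 2.66667°, lat 39.25°.
Cell spans 0.0833333° lon × 0.0416667° lat. NE corner is SW corner plus one full cell.
latitude 39.2917° N, longitude 2.7500° E.

39.2917° N, 2.7500° E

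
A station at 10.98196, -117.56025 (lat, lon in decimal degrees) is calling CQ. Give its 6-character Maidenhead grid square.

DK10fx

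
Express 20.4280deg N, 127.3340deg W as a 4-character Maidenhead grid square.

CL60

Offset from 180°W / 90°S: lon 52.67°, lat 110.43°.
Field: lon ⌊52.67/20⌋ = 2 → C; lat ⌊110.43/10⌋ = 11 → L.
Square: lon ⌊12.67/2⌋ = 6; lat ⌊0.43/1⌋ = 0.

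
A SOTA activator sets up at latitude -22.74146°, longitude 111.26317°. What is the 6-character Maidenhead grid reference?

OG57pg

Shift to the Maidenhead origin (180°W, 90°S): lon 291.2632, lat 67.2585.
Field (20°×10°, letters A–R): 291.2632/20 → 14 → O, 67.2585/10 → 6 → G; chars OG.
Square (2°×1°, digits 0–9): 11.2632/2 → 5, 7.2585/1 → 7; chars 57.
Subsquare (5′×2.5′, letters a–x): 1.2632/0.0833333 → 15 → p, 0.2585/0.0416667 → 6 → g; chars pg.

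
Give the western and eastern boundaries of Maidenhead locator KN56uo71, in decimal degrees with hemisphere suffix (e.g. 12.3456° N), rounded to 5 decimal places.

31.72500° E, 31.73333° E

Field K=10, N=13: +10·20° lon, +13·10° lat → SW at lon 20°, lat 40°.
Square 5, 6: +5·2° lon, +6·1° lat → SW at lon 30°, lat 46°.
Subsquare u=20, o=14: +20·0.0833333° lon, +14·0.0416667° lat → SW at lon 31.6667°, lat 46.5833°.
Extended square 7, 1: +7·0.00833333° lon, +1·0.00416667° lat → SW at lon 31.725°, lat 46.5875°.
Cell spans 0.00833333° lon × 0.00416667° lat.
west 31.72500° E, east 31.73333° E.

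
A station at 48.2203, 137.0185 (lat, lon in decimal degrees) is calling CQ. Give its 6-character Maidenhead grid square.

PN88mf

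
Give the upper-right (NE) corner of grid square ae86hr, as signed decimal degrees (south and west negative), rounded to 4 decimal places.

-43.2500, -163.3333

Field A=0, E=4: +0·20° lon, +4·10° lat → SW at lon -180°, lat -50°.
Square 8, 6: +8·2° lon, +6·1° lat → SW at lon -164°, lat -44°.
Subsquare h=7, r=17: +7·0.0833333° lon, +17·0.0416667° lat → SW at lon -163.417°, lat -43.2917°.
Cell spans 0.0833333° lon × 0.0416667° lat. NE corner is SW corner plus one full cell.
latitude -43.2500, longitude -163.3333.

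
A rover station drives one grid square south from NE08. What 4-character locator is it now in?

NE07

Latitude square 8; −1 → 7.
The longitude characters are unchanged.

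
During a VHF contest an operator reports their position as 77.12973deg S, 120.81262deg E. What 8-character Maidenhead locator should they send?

PB02ju78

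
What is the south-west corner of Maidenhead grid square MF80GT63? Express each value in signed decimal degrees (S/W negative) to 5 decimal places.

-39.19583, 76.55000

Field M=12, F=5: +12·20° lon, +5·10° lat → SW at lon 60°, lat -40°.
Square 8, 0: +8·2° lon, +0·1° lat → SW at lon 76°, lat -40°.
Subsquare g=6, t=19: +6·0.0833333° lon, +19·0.0416667° lat → SW at lon 76.5°, lat -39.2083°.
Extended square 6, 3: +6·0.00833333° lon, +3·0.00416667° lat → SW at lon 76.55°, lat -39.1958°.
latitude -39.19583, longitude 76.55000.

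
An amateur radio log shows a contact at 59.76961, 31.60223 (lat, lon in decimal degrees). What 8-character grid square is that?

KO59ts24

Shift to the Maidenhead origin (180°W, 90°S): lon 211.60223, lat 149.76961.
Field: lon ⌊211.60223/20⌋ = 10 → K; lat ⌊149.76961/10⌋ = 14 → O.
Square: lon ⌊11.60223/2⌋ = 5; lat ⌊9.76961/1⌋ = 9.
Subsquare: lon ⌊1.60223/0.0833333⌋ = 19 → t; lat ⌊0.76961/0.0416667⌋ = 18 → s.
Extended square: lon ⌊0.01890/0.00833333⌋ = 2; lat ⌊0.01961/0.00416667⌋ = 4.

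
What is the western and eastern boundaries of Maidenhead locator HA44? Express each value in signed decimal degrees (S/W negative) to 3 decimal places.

Field H=7, A=0: +7·20° lon, +0·10° lat → SW at lon -40°, lat -90°.
Square 4, 4: +4·2° lon, +4·1° lat → SW at lon -32°, lat -86°.
Cell spans 2° lon × 1° lat.
west -32.000, east -30.000.

-32.000, -30.000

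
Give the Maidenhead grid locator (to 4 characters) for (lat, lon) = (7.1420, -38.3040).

Offset from 180°W / 90°S: lon 141.70°, lat 97.14°.
Field (20°×10°, letters A–R): lon ⌊141.70/20⌋ = 7 → H; lat ⌊97.14/10⌋ = 9 → J.
Square (2°×1°, digits 0–9): lon ⌊1.70/2⌋ = 0; lat ⌊7.14/1⌋ = 7.

HJ07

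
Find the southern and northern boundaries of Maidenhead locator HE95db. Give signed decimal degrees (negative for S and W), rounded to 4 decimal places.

-44.9583, -44.9167

Field H=7, E=4: +7·20° lon, +4·10° lat → SW at lon -40°, lat -50°.
Square 9, 5: +9·2° lon, +5·1° lat → SW at lon -22°, lat -45°.
Subsquare d=3, b=1: +3·0.0833333° lon, +1·0.0416667° lat → SW at lon -21.75°, lat -44.9583°.
Cell spans 0.0833333° lon × 0.0416667° lat.
south -44.9583, north -44.9167.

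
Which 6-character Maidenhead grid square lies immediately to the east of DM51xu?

DM61au

Longitude subsquare x = 23; +1 → 24, wraps to 0 = a, carry into square.
Longitude square 5; +1 → 6.
The latitude characters are unchanged.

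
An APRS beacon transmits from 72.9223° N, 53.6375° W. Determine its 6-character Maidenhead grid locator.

GQ32ew

Offset from 180°W / 90°S: lon 126.3625°, lat 162.9223°.
Field: 126.3625/20 → 6 → G, 162.9223/10 → 16 → Q; chars GQ.
Square: 6.3625/2 → 3, 2.9223/1 → 2; chars 32.
Subsquare: 0.3625/0.0833333 → 4 → e, 0.9223/0.0416667 → 22 → w; chars ew.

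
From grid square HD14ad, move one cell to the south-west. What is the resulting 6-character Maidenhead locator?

Longitude subsquare a = 0; −1 → -1, wraps to 23 = x, carry into square.
Longitude square 1; −1 → 0.
Latitude subsquare d = 3; −1 → 2 = c.

HD04xc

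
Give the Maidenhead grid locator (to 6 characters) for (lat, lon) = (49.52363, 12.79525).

Shift to the Maidenhead origin (180°W, 90°S): lon 192.7953, lat 139.5236.
Field (20°×10°, letters A–R): lon ⌊192.7953/20⌋ = 9 → J; lat ⌊139.5236/10⌋ = 13 → N.
Square (2°×1°, digits 0–9): lon ⌊12.7953/2⌋ = 6; lat ⌊9.5236/1⌋ = 9.
Subsquare (5′×2.5′, letters a–x): lon ⌊0.7953/0.0833333⌋ = 9 → j; lat ⌊0.5236/0.0416667⌋ = 12 → m.

JN69jm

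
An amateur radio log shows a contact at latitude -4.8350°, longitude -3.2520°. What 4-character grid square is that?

Add 180° to longitude and 90° to latitude: 176.75, 85.17.
Field (20°×10°, letters A–R): lon ⌊176.75/20⌋ = 8 → I; lat ⌊85.17/10⌋ = 8 → I.
Square (2°×1°, digits 0–9): lon ⌊16.75/2⌋ = 8; lat ⌊5.17/1⌋ = 5.

II85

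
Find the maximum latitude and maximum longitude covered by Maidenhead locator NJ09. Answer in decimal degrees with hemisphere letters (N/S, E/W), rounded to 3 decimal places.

10.000° N, 82.000° E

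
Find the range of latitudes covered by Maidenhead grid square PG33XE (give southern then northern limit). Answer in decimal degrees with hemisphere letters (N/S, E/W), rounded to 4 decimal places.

Field P=15, G=6: +15·20° lon, +6·10° lat → SW at lon 120°, lat -30°.
Square 3, 3: +3·2° lon, +3·1° lat → SW at lon 126°, lat -27°.
Subsquare x=23, e=4: +23·0.0833333° lon, +4·0.0416667° lat → SW at lon 127.917°, lat -26.8333°.
Cell spans 0.0833333° lon × 0.0416667° lat.
south 26.8333° S, north 26.7917° S.

26.8333° S, 26.7917° S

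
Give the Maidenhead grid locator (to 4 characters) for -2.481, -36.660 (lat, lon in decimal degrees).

Shift to the Maidenhead origin (180°W, 90°S): lon 143.34, lat 87.52.
Field (20°×10°, letters A–R): lon ⌊143.34/20⌋ = 7 → H; lat ⌊87.52/10⌋ = 8 → I.
Square (2°×1°, digits 0–9): lon ⌊3.34/2⌋ = 1; lat ⌊7.52/1⌋ = 7.

HI17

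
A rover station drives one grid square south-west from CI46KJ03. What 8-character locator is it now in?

CI46jj92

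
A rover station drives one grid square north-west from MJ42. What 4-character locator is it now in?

Longitude square 4; −1 → 3.
Latitude square 2; +1 → 3.

MJ33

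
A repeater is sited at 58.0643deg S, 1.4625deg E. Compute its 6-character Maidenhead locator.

JD01rw

Add 180° to longitude and 90° to latitude: 181.4625, 31.9357.
Field (20°×10°, letters A–R): 181.4625/20 → 9 → J, 31.9357/10 → 3 → D; chars JD.
Square (2°×1°, digits 0–9): 1.4625/2 → 0, 1.9357/1 → 1; chars 01.
Subsquare (5′×2.5′, letters a–x): 1.4625/0.0833333 → 17 → r, 0.9357/0.0416667 → 22 → w; chars rw.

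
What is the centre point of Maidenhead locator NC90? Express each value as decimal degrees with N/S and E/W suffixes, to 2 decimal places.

69.50° S, 99.00° E

Field N=13, C=2: +13·20° lon, +2·10° lat → SW at lon 80°, lat -70°.
Square 9, 0: +9·2° lon, +0·1° lat → SW at lon 98°, lat -70°.
Cell spans 2° lon × 1° lat. Centre is SW corner plus half of each.
latitude 69.50° S, longitude 99.00° E.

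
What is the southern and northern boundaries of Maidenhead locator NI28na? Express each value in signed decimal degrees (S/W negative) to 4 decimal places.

Field N=13, I=8: +13·20° lon, +8·10° lat → SW at lon 80°, lat -10°.
Square 2, 8: +2·2° lon, +8·1° lat → SW at lon 84°, lat -2°.
Subsquare n=13, a=0: +13·0.0833333° lon, +0·0.0416667° lat → SW at lon 85.0833°, lat -2°.
Cell spans 0.0833333° lon × 0.0416667° lat.
south -2.0000, north -1.9583.

-2.0000, -1.9583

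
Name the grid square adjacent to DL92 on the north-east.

Longitude square 9; +1 → 10, wraps to 0, carry into field.
Longitude field D = 3; +1 → 4 = E.
Latitude square 2; +1 → 3.

EL03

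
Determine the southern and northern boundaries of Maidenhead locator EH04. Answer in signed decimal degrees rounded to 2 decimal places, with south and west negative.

Field E=4, H=7: +4·20° lon, +7·10° lat → SW at lon -100°, lat -20°.
Square 0, 4: +0·2° lon, +4·1° lat → SW at lon -100°, lat -16°.
Cell spans 2° lon × 1° lat.
south -16.00, north -15.00.

-16.00, -15.00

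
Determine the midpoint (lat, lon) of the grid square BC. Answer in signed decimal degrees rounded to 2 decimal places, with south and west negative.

-65.00, -150.00

Field B=1, C=2: +1·20° lon, +2·10° lat → SW at lon -160°, lat -70°.
Cell spans 20° lon × 10° lat. Centre is SW corner plus half of each.
latitude -65.00, longitude -150.00.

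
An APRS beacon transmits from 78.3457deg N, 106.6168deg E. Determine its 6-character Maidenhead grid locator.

Add 180° to longitude and 90° to latitude: 286.6168, 168.3457.
Field (20°×10°, letters A–R): 286.6168/20 → 14 → O, 168.3457/10 → 16 → Q; chars OQ.
Square (2°×1°, digits 0–9): 6.6168/2 → 3, 8.3457/1 → 8; chars 38.
Subsquare (5′×2.5′, letters a–x): 0.6168/0.0833333 → 7 → h, 0.3457/0.0416667 → 8 → i; chars hi.

OQ38hi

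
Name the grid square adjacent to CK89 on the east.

Longitude square 8; +1 → 9.
The latitude characters are unchanged.

CK99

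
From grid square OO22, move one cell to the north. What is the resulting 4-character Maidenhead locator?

OO23

Latitude square 2; +1 → 3.
The longitude characters are unchanged.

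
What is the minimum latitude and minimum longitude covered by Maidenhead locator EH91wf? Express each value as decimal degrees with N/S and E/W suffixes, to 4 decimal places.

Field E=4, H=7: +4·20° lon, +7·10° lat → SW at lon -100°, lat -20°.
Square 9, 1: +9·2° lon, +1·1° lat → SW at lon -82°, lat -19°.
Subsquare w=22, f=5: +22·0.0833333° lon, +5·0.0416667° lat → SW at lon -80.1667°, lat -18.7917°.
latitude 18.7917° S, longitude 80.1667° W.

18.7917° S, 80.1667° W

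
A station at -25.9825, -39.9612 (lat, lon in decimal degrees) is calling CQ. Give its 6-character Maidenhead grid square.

Shift to the Maidenhead origin (180°W, 90°S): lon 140.0388, lat 64.0175.
Field: 140.0388/20 → 7 → H, 64.0175/10 → 6 → G; chars HG.
Square: 0.0388/2 → 0, 4.0175/1 → 4; chars 04.
Subsquare: 0.0388/0.0833333 → 0 → a, 0.0175/0.0416667 → 0 → a; chars aa.

HG04aa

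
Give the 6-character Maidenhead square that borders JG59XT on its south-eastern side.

JG69as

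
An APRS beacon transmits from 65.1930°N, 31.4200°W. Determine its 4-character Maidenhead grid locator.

HP45

Shift to the Maidenhead origin (180°W, 90°S): lon 148.58, lat 155.19.
Field: 148.58/20 → 7 → H, 155.19/10 → 15 → P; chars HP.
Square: 8.58/2 → 4, 5.19/1 → 5; chars 45.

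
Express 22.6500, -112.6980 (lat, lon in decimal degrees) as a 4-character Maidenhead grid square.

DL32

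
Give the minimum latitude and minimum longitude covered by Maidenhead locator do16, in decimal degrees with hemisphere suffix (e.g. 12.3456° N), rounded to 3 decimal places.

56.000° N, 118.000° W

Field D=3, O=14: +3·20° lon, +14·10° lat → SW at lon -120°, lat 50°.
Square 1, 6: +1·2° lon, +6·1° lat → SW at lon -118°, lat 56°.
latitude 56.000° N, longitude 118.000° W.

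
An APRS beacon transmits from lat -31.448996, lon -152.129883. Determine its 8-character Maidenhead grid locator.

Add 180° to longitude and 90° to latitude: 27.87012, 58.55100.
Field: lon ⌊27.87012/20⌋ = 1 → B; lat ⌊58.55100/10⌋ = 5 → F.
Square: lon ⌊7.87012/2⌋ = 3; lat ⌊8.55100/1⌋ = 8.
Subsquare: lon ⌊1.87012/0.0833333⌋ = 22 → w; lat ⌊0.55100/0.0416667⌋ = 13 → n.
Extended square: lon ⌊0.03678/0.00833333⌋ = 4; lat ⌊0.00934/0.00416667⌋ = 2.

BF38wn42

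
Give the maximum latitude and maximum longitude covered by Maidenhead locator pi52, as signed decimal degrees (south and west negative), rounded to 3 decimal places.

Field P=15, I=8: +15·20° lon, +8·10° lat → SW at lon 120°, lat -10°.
Square 5, 2: +5·2° lon, +2·1° lat → SW at lon 130°, lat -8°.
Cell spans 2° lon × 1° lat. NE corner is SW corner plus one full cell.
latitude -7.000, longitude 132.000.

-7.000, 132.000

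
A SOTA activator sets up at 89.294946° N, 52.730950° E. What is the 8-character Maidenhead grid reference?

Shift to the Maidenhead origin (180°W, 90°S): lon 232.73095, lat 179.29495.
Field: lon ⌊232.73095/20⌋ = 11 → L; lat ⌊179.29495/10⌋ = 17 → R.
Square: lon ⌊12.73095/2⌋ = 6; lat ⌊9.29495/1⌋ = 9.
Subsquare: lon ⌊0.73095/0.0833333⌋ = 8 → i; lat ⌊0.29495/0.0416667⌋ = 7 → h.
Extended square: lon ⌊0.06428/0.00833333⌋ = 7; lat ⌊0.00328/0.00416667⌋ = 0.

LR69ih70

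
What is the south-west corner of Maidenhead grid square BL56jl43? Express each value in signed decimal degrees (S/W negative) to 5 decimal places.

26.47083, -149.21667

Field B=1, L=11: +1·20° lon, +11·10° lat → SW at lon -160°, lat 20°.
Square 5, 6: +5·2° lon, +6·1° lat → SW at lon -150°, lat 26°.
Subsquare j=9, l=11: +9·0.0833333° lon, +11·0.0416667° lat → SW at lon -149.25°, lat 26.4583°.
Extended square 4, 3: +4·0.00833333° lon, +3·0.00416667° lat → SW at lon -149.217°, lat 26.4708°.
latitude 26.47083, longitude -149.21667.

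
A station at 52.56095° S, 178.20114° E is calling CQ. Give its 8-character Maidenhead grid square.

RD97ck45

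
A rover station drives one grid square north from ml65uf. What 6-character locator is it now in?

Latitude subsquare f = 5; +1 → 6 = g.
The longitude characters are unchanged.

ML65ug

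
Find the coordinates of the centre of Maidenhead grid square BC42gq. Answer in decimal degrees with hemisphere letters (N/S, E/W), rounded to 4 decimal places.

67.3125° S, 151.4583° W

Field B=1, C=2: +1·20° lon, +2·10° lat → SW at lon -160°, lat -70°.
Square 4, 2: +4·2° lon, +2·1° lat → SW at lon -152°, lat -68°.
Subsquare g=6, q=16: +6·0.0833333° lon, +16·0.0416667° lat → SW at lon -151.5°, lat -67.3333°.
Cell spans 0.0833333° lon × 0.0416667° lat. Centre is SW corner plus half of each.
latitude 67.3125° S, longitude 151.4583° W.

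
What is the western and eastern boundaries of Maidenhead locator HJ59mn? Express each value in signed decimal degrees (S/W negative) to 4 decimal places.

Field H=7, J=9: +7·20° lon, +9·10° lat → SW at lon -40°, lat 0°.
Square 5, 9: +5·2° lon, +9·1° lat → SW at lon -30°, lat 9°.
Subsquare m=12, n=13: +12·0.0833333° lon, +13·0.0416667° lat → SW at lon -29°, lat 9.54167°.
Cell spans 0.0833333° lon × 0.0416667° lat.
west -29.0000, east -28.9167.

-29.0000, -28.9167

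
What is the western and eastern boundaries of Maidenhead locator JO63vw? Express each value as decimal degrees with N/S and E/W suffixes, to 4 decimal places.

Field J=9, O=14: +9·20° lon, +14·10° lat → SW at lon 0°, lat 50°.
Square 6, 3: +6·2° lon, +3·1° lat → SW at lon 12°, lat 53°.
Subsquare v=21, w=22: +21·0.0833333° lon, +22·0.0416667° lat → SW at lon 13.75°, lat 53.9167°.
Cell spans 0.0833333° lon × 0.0416667° lat.
west 13.7500° E, east 13.8333° E.

13.7500° E, 13.8333° E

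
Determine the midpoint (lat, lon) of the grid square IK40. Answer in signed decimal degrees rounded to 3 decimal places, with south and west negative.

10.500, -11.000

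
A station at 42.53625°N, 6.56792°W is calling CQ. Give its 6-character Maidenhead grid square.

IN62rm

Add 180° to longitude and 90° to latitude: 173.4321, 132.5362.
Field (20°×10°, letters A–R): lon ⌊173.4321/20⌋ = 8 → I; lat ⌊132.5362/10⌋ = 13 → N.
Square (2°×1°, digits 0–9): lon ⌊13.4321/2⌋ = 6; lat ⌊2.5362/1⌋ = 2.
Subsquare (5′×2.5′, letters a–x): lon ⌊1.4321/0.0833333⌋ = 17 → r; lat ⌊0.5362/0.0416667⌋ = 12 → m.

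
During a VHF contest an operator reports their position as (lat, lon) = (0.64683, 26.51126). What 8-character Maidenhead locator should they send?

KJ30gp15

Add 180° to longitude and 90° to latitude: 206.51126, 90.64683.
Field: lon ⌊206.51126/20⌋ = 10 → K; lat ⌊90.64683/10⌋ = 9 → J.
Square: lon ⌊6.51126/2⌋ = 3; lat ⌊0.64683/1⌋ = 0.
Subsquare: lon ⌊0.51126/0.0833333⌋ = 6 → g; lat ⌊0.64683/0.0416667⌋ = 15 → p.
Extended square: lon ⌊0.01126/0.00833333⌋ = 1; lat ⌊0.02183/0.00416667⌋ = 5.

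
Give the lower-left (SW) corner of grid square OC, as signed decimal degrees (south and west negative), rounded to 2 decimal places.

-70.00, 100.00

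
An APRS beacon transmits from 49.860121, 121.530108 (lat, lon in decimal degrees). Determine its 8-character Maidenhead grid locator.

PN09su36

Shift to the Maidenhead origin (180°W, 90°S): lon 301.53011, lat 139.86012.
Field: lon ⌊301.53011/20⌋ = 15 → P; lat ⌊139.86012/10⌋ = 13 → N.
Square: lon ⌊1.53011/2⌋ = 0; lat ⌊9.86012/1⌋ = 9.
Subsquare: lon ⌊1.53011/0.0833333⌋ = 18 → s; lat ⌊0.86012/0.0416667⌋ = 20 → u.
Extended square: lon ⌊0.03011/0.00833333⌋ = 3; lat ⌊0.02679/0.00416667⌋ = 6.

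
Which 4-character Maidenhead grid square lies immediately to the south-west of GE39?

Longitude square 3; −1 → 2.
Latitude square 9; −1 → 8.

GE28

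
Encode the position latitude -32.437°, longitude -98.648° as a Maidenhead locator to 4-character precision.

Shift to the Maidenhead origin (180°W, 90°S): lon 81.35, lat 57.56.
Field: 81.35/20 → 4 → E, 57.56/10 → 5 → F; chars EF.
Square: 1.35/2 → 0, 7.56/1 → 7; chars 07.

EF07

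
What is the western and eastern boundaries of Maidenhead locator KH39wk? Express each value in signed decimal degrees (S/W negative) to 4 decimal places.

Field K=10, H=7: +10·20° lon, +7·10° lat → SW at lon 20°, lat -20°.
Square 3, 9: +3·2° lon, +9·1° lat → SW at lon 26°, lat -11°.
Subsquare w=22, k=10: +22·0.0833333° lon, +10·0.0416667° lat → SW at lon 27.8333°, lat -10.5833°.
Cell spans 0.0833333° lon × 0.0416667° lat.
west 27.8333, east 27.9167.

27.8333, 27.9167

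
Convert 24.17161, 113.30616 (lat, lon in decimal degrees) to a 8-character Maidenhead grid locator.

OL64pe61

Shift to the Maidenhead origin (180°W, 90°S): lon 293.30616, lat 114.17161.
Field: 293.30616/20 → 14 → O, 114.17161/10 → 11 → L; chars OL.
Square: 13.30616/2 → 6, 4.17161/1 → 4; chars 64.
Subsquare: 1.30616/0.0833333 → 15 → p, 0.17161/0.0416667 → 4 → e; chars pe.
Extended square: 0.05616/0.00833333 → 6, 0.00494/0.00416667 → 1; chars 61.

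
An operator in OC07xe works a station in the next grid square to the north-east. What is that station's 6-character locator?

OC17af

Longitude subsquare x = 23; +1 → 24, wraps to 0 = a, carry into square.
Longitude square 0; +1 → 1.
Latitude subsquare e = 4; +1 → 5 = f.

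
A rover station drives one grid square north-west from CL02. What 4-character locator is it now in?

Longitude square 0; −1 → -1, wraps to 9, carry into field.
Longitude field C = 2; −1 → 1 = B.
Latitude square 2; +1 → 3.

BL93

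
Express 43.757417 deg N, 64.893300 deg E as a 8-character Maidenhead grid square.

MN23ks71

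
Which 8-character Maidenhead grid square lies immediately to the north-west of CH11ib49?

Longitude extended square 4; −1 → 3.
Latitude extended square 9; +1 → 10, wraps to 0, carry into subsquare.
Latitude subsquare b = 1; +1 → 2 = c.

CH11ic30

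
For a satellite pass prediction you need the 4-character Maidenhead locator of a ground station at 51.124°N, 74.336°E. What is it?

Offset from 180°W / 90°S: lon 254.34°, lat 141.12°.
Field: lon ⌊254.34/20⌋ = 12 → M; lat ⌊141.12/10⌋ = 14 → O.
Square: lon ⌊14.34/2⌋ = 7; lat ⌊1.12/1⌋ = 1.

MO71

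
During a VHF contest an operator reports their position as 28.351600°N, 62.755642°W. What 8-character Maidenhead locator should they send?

Add 180° to longitude and 90° to latitude: 117.24436, 118.35160.
Field: 117.24436/20 → 5 → F, 118.35160/10 → 11 → L; chars FL.
Square: 17.24436/2 → 8, 8.35160/1 → 8; chars 88.
Subsquare: 1.24436/0.0833333 → 14 → o, 0.35160/0.0416667 → 8 → i; chars oi.
Extended square: 0.07769/0.00833333 → 9, 0.01827/0.00416667 → 4; chars 94.

FL88oi94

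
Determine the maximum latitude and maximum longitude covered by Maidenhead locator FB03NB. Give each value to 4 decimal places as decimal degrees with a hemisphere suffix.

Field F=5, B=1: +5·20° lon, +1·10° lat → SW at lon -80°, lat -80°.
Square 0, 3: +0·2° lon, +3·1° lat → SW at lon -80°, lat -77°.
Subsquare n=13, b=1: +13·0.0833333° lon, +1·0.0416667° lat → SW at lon -78.9167°, lat -76.9583°.
Cell spans 0.0833333° lon × 0.0416667° lat. NE corner is SW corner plus one full cell.
latitude 76.9167° S, longitude 78.8333° W.

76.9167° S, 78.8333° W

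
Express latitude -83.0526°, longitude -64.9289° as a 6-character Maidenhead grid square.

Offset from 180°W / 90°S: lon 115.0711°, lat 6.9474°.
Field: lon ⌊115.0711/20⌋ = 5 → F; lat ⌊6.9474/10⌋ = 0 → A.
Square: lon ⌊15.0711/2⌋ = 7; lat ⌊6.9474/1⌋ = 6.
Subsquare: lon ⌊1.0711/0.0833333⌋ = 12 → m; lat ⌊0.9474/0.0416667⌋ = 22 → w.

FA76mw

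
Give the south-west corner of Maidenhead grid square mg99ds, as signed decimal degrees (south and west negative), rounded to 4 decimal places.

Field M=12, G=6: +12·20° lon, +6·10° lat → SW at lon 60°, lat -30°.
Square 9, 9: +9·2° lon, +9·1° lat → SW at lon 78°, lat -21°.
Subsquare d=3, s=18: +3·0.0833333° lon, +18·0.0416667° lat → SW at lon 78.25°, lat -20.25°.
latitude -20.2500, longitude 78.2500.

-20.2500, 78.2500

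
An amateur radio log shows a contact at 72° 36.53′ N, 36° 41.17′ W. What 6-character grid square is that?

Offset from 180°W / 90°S: lon 143.3138°, lat 162.6088°.
Field: 143.3138/20 → 7 → H, 162.6088/10 → 16 → Q; chars HQ.
Square: 3.3138/2 → 1, 2.6088/1 → 2; chars 12.
Subsquare: 1.3138/0.0833333 → 15 → p, 0.6088/0.0416667 → 14 → o; chars po.

HQ12po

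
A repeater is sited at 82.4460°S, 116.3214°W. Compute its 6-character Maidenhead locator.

DA17un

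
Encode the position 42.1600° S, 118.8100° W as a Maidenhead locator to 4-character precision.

Shift to the Maidenhead origin (180°W, 90°S): lon 61.19, lat 47.84.
Field (20°×10°, letters A–R): lon ⌊61.19/20⌋ = 3 → D; lat ⌊47.84/10⌋ = 4 → E.
Square (2°×1°, digits 0–9): lon ⌊1.19/2⌋ = 0; lat ⌊7.84/1⌋ = 7.

DE07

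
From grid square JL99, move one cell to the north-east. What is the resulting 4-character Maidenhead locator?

KM00

Longitude square 9; +1 → 10, wraps to 0, carry into field.
Longitude field J = 9; +1 → 10 = K.
Latitude square 9; +1 → 10, wraps to 0, carry into field.
Latitude field L = 11; +1 → 12 = M.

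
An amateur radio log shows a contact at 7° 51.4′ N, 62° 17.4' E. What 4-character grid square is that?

MJ17

Shift to the Maidenhead origin (180°W, 90°S): lon 242.29, lat 97.86.
Field: lon ⌊242.29/20⌋ = 12 → M; lat ⌊97.86/10⌋ = 9 → J.
Square: lon ⌊2.29/2⌋ = 1; lat ⌊7.86/1⌋ = 7.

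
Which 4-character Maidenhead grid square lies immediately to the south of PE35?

PE34

Latitude square 5; −1 → 4.
The longitude characters are unchanged.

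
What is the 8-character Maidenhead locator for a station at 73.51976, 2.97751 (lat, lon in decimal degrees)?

Add 180° to longitude and 90° to latitude: 182.97751, 163.51976.
Field: lon ⌊182.97751/20⌋ = 9 → J; lat ⌊163.51976/10⌋ = 16 → Q.
Square: lon ⌊2.97751/2⌋ = 1; lat ⌊3.51976/1⌋ = 3.
Subsquare: lon ⌊0.97751/0.0833333⌋ = 11 → l; lat ⌊0.51976/0.0416667⌋ = 12 → m.
Extended square: lon ⌊0.06084/0.00833333⌋ = 7; lat ⌊0.01976/0.00416667⌋ = 4.

JQ13lm74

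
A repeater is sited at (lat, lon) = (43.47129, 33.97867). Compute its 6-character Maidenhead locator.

Shift to the Maidenhead origin (180°W, 90°S): lon 213.9787, lat 133.4713.
Field: 213.9787/20 → 10 → K, 133.4713/10 → 13 → N; chars KN.
Square: 13.9787/2 → 6, 3.4713/1 → 3; chars 63.
Subsquare: 1.9787/0.0833333 → 23 → x, 0.4713/0.0416667 → 11 → l; chars xl.

KN63xl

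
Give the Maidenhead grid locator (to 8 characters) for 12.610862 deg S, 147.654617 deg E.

QH37tj83

Add 180° to longitude and 90° to latitude: 327.65462, 77.38914.
Field: 327.65462/20 → 16 → Q, 77.38914/10 → 7 → H; chars QH.
Square: 7.65462/2 → 3, 7.38914/1 → 7; chars 37.
Subsquare: 1.65462/0.0833333 → 19 → t, 0.38914/0.0416667 → 9 → j; chars tj.
Extended square: 0.07128/0.00833333 → 8, 0.01414/0.00416667 → 3; chars 83.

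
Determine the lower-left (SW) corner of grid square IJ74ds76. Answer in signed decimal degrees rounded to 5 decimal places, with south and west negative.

Field I=8, J=9: +8·20° lon, +9·10° lat → SW at lon -20°, lat 0°.
Square 7, 4: +7·2° lon, +4·1° lat → SW at lon -6°, lat 4°.
Subsquare d=3, s=18: +3·0.0833333° lon, +18·0.0416667° lat → SW at lon -5.75°, lat 4.75°.
Extended square 7, 6: +7·0.00833333° lon, +6·0.00416667° lat → SW at lon -5.69167°, lat 4.775°.
latitude 4.77500, longitude -5.69167.

4.77500, -5.69167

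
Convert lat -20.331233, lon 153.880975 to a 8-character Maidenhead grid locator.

QG69wq50

Add 180° to longitude and 90° to latitude: 333.88098, 69.66877.
Field: lon ⌊333.88098/20⌋ = 16 → Q; lat ⌊69.66877/10⌋ = 6 → G.
Square: lon ⌊13.88098/2⌋ = 6; lat ⌊9.66877/1⌋ = 9.
Subsquare: lon ⌊1.88098/0.0833333⌋ = 22 → w; lat ⌊0.66877/0.0416667⌋ = 16 → q.
Extended square: lon ⌊0.04764/0.00833333⌋ = 5; lat ⌊0.00210/0.00416667⌋ = 0.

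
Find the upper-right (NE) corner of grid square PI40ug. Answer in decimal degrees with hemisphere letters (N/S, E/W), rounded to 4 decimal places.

Field P=15, I=8: +15·20° lon, +8·10° lat → SW at lon 120°, lat -10°.
Square 4, 0: +4·2° lon, +0·1° lat → SW at lon 128°, lat -10°.
Subsquare u=20, g=6: +20·0.0833333° lon, +6·0.0416667° lat → SW at lon 129.667°, lat -9.75°.
Cell spans 0.0833333° lon × 0.0416667° lat. NE corner is SW corner plus one full cell.
latitude 9.7083° S, longitude 129.7500° E.

9.7083° S, 129.7500° E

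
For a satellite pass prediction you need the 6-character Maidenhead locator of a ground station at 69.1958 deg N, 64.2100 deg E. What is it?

Shift to the Maidenhead origin (180°W, 90°S): lon 244.2100, lat 159.1958.
Field (20°×10°, letters A–R): 244.2100/20 → 12 → M, 159.1958/10 → 15 → P; chars MP.
Square (2°×1°, digits 0–9): 4.2100/2 → 2, 9.1958/1 → 9; chars 29.
Subsquare (5′×2.5′, letters a–x): 0.2100/0.0833333 → 2 → c, 0.1958/0.0416667 → 4 → e; chars ce.

MP29ce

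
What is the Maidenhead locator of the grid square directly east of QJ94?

Longitude square 9; +1 → 10, wraps to 0, carry into field.
Longitude field Q = 16; +1 → 17 = R.
The latitude characters are unchanged.

RJ04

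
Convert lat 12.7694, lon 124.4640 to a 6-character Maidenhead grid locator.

Offset from 180°W / 90°S: lon 304.4640°, lat 102.7694°.
Field: 304.4640/20 → 15 → P, 102.7694/10 → 10 → K; chars PK.
Square: 4.4640/2 → 2, 2.7694/1 → 2; chars 22.
Subsquare: 0.4640/0.0833333 → 5 → f, 0.7694/0.0416667 → 18 → s; chars fs.

PK22fs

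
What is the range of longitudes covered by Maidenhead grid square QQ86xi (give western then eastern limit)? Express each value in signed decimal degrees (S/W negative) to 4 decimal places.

157.9167, 158.0000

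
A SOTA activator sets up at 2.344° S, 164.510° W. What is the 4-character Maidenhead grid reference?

AI77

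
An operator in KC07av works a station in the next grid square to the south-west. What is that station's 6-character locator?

Longitude subsquare a = 0; −1 → -1, wraps to 23 = x, carry into square.
Longitude square 0; −1 → -1, wraps to 9, carry into field.
Longitude field K = 10; −1 → 9 = J.
Latitude subsquare v = 21; −1 → 20 = u.

JC97xu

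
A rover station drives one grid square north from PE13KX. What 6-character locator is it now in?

PE14ka

Latitude subsquare x = 23; +1 → 24, wraps to 0 = a, carry into square.
Latitude square 3; +1 → 4.
The longitude characters are unchanged.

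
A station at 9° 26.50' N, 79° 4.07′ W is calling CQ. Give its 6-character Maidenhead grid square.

Shift to the Maidenhead origin (180°W, 90°S): lon 100.9322, lat 99.4417.
Field: lon ⌊100.9322/20⌋ = 5 → F; lat ⌊99.4417/10⌋ = 9 → J.
Square: lon ⌊0.9322/2⌋ = 0; lat ⌊9.4417/1⌋ = 9.
Subsquare: lon ⌊0.9322/0.0833333⌋ = 11 → l; lat ⌊0.4417/0.0416667⌋ = 10 → k.

FJ09lk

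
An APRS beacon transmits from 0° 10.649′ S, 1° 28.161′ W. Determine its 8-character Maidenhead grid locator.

Offset from 180°W / 90°S: lon 178.53065°, lat 89.82252°.
Field: lon ⌊178.53065/20⌋ = 8 → I; lat ⌊89.82252/10⌋ = 8 → I.
Square: lon ⌊18.53065/2⌋ = 9; lat ⌊9.82252/1⌋ = 9.
Subsquare: lon ⌊0.53065/0.0833333⌋ = 6 → g; lat ⌊0.82252/0.0416667⌋ = 19 → t.
Extended square: lon ⌊0.03065/0.00833333⌋ = 3; lat ⌊0.03085/0.00416667⌋ = 7.

II99gt37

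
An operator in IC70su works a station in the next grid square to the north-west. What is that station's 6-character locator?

Longitude subsquare s = 18; −1 → 17 = r.
Latitude subsquare u = 20; +1 → 21 = v.

IC70rv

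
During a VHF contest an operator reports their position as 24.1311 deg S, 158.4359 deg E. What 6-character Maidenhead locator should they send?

Offset from 180°W / 90°S: lon 338.4359°, lat 65.8689°.
Field (20°×10°, letters A–R): 338.4359/20 → 16 → Q, 65.8689/10 → 6 → G; chars QG.
Square (2°×1°, digits 0–9): 18.4359/2 → 9, 5.8689/1 → 5; chars 95.
Subsquare (5′×2.5′, letters a–x): 0.4359/0.0833333 → 5 → f, 0.8689/0.0416667 → 20 → u; chars fu.

QG95fu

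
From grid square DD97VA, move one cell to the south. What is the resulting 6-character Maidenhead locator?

Latitude subsquare a = 0; −1 → -1, wraps to 23 = x, carry into square.
Latitude square 7; −1 → 6.
The longitude characters are unchanged.

DD96vx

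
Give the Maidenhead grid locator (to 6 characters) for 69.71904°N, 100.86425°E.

OP09kr

Offset from 180°W / 90°S: lon 280.8642°, lat 159.7190°.
Field: lon ⌊280.8642/20⌋ = 14 → O; lat ⌊159.7190/10⌋ = 15 → P.
Square: lon ⌊0.8642/2⌋ = 0; lat ⌊9.7190/1⌋ = 9.
Subsquare: lon ⌊0.8642/0.0833333⌋ = 10 → k; lat ⌊0.7190/0.0416667⌋ = 17 → r.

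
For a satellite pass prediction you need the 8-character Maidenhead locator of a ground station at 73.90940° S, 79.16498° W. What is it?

Add 180° to longitude and 90° to latitude: 100.83502, 16.09060.
Field: lon ⌊100.83502/20⌋ = 5 → F; lat ⌊16.09060/10⌋ = 1 → B.
Square: lon ⌊0.83502/2⌋ = 0; lat ⌊6.09060/1⌋ = 6.
Subsquare: lon ⌊0.83502/0.0833333⌋ = 10 → k; lat ⌊0.09060/0.0416667⌋ = 2 → c.
Extended square: lon ⌊0.00169/0.00833333⌋ = 0; lat ⌊0.00727/0.00416667⌋ = 1.

FB06kc01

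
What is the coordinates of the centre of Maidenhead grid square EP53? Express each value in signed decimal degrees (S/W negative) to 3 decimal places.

Field E=4, P=15: +4·20° lon, +15·10° lat → SW at lon -100°, lat 60°.
Square 5, 3: +5·2° lon, +3·1° lat → SW at lon -90°, lat 63°.
Cell spans 2° lon × 1° lat. Centre is SW corner plus half of each.
latitude 63.500, longitude -89.000.

63.500, -89.000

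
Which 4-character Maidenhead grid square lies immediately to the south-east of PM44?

PM53

Longitude square 4; +1 → 5.
Latitude square 4; −1 → 3.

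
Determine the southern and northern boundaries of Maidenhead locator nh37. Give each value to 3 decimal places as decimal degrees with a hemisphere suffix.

Field N=13, H=7: +13·20° lon, +7·10° lat → SW at lon 80°, lat -20°.
Square 3, 7: +3·2° lon, +7·1° lat → SW at lon 86°, lat -13°.
Cell spans 2° lon × 1° lat.
south 13.000° S, north 12.000° S.

13.000° S, 12.000° S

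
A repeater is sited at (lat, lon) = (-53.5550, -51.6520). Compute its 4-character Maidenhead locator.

GD46

Offset from 180°W / 90°S: lon 128.35°, lat 36.45°.
Field (20°×10°, letters A–R): lon ⌊128.35/20⌋ = 6 → G; lat ⌊36.45/10⌋ = 3 → D.
Square (2°×1°, digits 0–9): lon ⌊8.35/2⌋ = 4; lat ⌊6.45/1⌋ = 6.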